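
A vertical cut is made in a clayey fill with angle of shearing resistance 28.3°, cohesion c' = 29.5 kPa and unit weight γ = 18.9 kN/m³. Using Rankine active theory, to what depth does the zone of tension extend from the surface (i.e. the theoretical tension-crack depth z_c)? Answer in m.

K_a = tan²(45° − 28.3°/2) = 0.3568; √K_a = 0.5973.
The active pressure is zero where K_a γ z = 2c√K_a, so z_c = 2c/(γ√K_a) = 2×29.5/(18.9×0.5973) = 5.226 m.

5.23 m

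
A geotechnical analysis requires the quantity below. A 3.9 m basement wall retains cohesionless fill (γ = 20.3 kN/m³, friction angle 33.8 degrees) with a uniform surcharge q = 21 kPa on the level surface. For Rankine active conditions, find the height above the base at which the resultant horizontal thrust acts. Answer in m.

K_a = 0.2851.
Triangular part P₁ = ½K_aγH² = 44.01 at H/3 = 1.300 m; rectangular part P₂ = K_a q H = 23.35 at H/2 = 1.950 m.
ȳ = (P₁·1.300 + P₂·1.950)/(P₁+P₂) = 1.525 m.

1.53 m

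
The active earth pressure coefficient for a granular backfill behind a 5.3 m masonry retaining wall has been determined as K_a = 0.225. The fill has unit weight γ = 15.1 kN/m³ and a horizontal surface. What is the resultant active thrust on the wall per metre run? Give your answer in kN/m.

P = ½ K_a γ H² = 0.5 × 0.225 × 15.1 × 5.3² = 47.72 kN/m.

47.7 kN/m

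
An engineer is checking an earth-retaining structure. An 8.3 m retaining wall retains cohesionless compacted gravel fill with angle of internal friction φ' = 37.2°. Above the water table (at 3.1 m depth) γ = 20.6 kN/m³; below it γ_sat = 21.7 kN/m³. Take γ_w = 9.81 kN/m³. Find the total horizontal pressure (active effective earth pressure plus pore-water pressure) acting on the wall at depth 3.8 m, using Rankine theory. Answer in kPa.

24.7 kPa

K_a = (1 − sin φ)/(1 + sin φ) = 0.2464.
γ' = 21.7 − 9.81 = 11.89 kN/m³.
Effective vertical stress at 3.8 m: σ'_v = 20.6×3.1 + 11.89×0.700 = 72.18 kPa.
σ'_h = K_a σ'_v = 0.2464 × 72.18 = 17.79 kPa; u = γ_w × 0.700 = 6.867 kPa.
Total σ_h = 17.79 + 6.867 = 24.65 kPa.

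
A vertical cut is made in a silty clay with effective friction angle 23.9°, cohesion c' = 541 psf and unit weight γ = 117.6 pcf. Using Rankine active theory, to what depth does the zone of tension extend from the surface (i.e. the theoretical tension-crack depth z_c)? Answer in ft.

14.1 ft

K_a = tan²(45° − 23.9°/2) = 0.4233; √K_a = 0.6506.
The active pressure is zero where K_a γ z = 2c√K_a, so z_c = 2c/(γ√K_a) = 2×541/(117.6×0.6506) = 14.14 ft.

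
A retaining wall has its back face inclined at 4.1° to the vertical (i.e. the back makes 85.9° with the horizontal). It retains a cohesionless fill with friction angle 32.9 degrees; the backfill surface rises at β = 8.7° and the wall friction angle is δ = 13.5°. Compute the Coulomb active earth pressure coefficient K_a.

K_a = sin²(α+φ) / [sin²α · sin(α−δ) · (1 + √{sin(φ+δ)sin(φ−β) / (sin(α−δ)sin(α+β))})²].
With α = 85.9°, φ = 32.9°, δ = 13.5°, β = 8.7°: K_a = 0.3332.

0.333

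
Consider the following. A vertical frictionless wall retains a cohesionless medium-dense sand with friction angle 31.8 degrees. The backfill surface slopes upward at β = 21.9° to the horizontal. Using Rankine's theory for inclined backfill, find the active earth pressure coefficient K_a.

0.397

K_a = cos β · (cos β − √(cos²β − cos²φ)) / (cos β + √(cos²β − cos²φ)).
cos β = 0.9278, cos φ = 0.8499, √(cos²β − cos²φ) = 0.3722.
K_a = 0.9278 × (0.9278 − 0.3722)/(0.9278 + 0.3722) = 0.3965.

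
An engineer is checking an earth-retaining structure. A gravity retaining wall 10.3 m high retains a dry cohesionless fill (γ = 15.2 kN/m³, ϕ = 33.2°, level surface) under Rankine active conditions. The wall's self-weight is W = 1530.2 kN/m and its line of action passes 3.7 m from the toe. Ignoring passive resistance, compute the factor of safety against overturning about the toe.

7.00

K_a = tan²(45° − 33.2°/2) = 0.2924.
P_a = ½K_aγH² = 0.5×0.2924×15.2×10.3² = 235.7 kN/m, acting at H/3 = 3.433 m above the base.
Overturning moment M_o = P_a × H/3 = 235.7 × 3.433 = 809.3.
Resisting moment M_r = W × 3.7 = 1530.2 × 3.7 = 5662.
FS_overturning = M_r/M_o = 5662/809.3 = 6.996.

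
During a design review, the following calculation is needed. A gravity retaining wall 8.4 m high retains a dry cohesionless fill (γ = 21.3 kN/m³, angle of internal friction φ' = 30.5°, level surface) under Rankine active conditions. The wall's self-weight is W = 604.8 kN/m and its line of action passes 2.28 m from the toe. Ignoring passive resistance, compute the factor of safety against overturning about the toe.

2.01

K_a = tan²(45° − 30.5°/2) = 0.3267.
P_a = ½K_aγH² = 0.5×0.3267×21.3×8.4² = 245.5 kN/m, acting at H/3 = 2.800 m above the base.
Overturning moment M_o = P_a × H/3 = 245.5 × 2.800 = 687.3.
Resisting moment M_r = W × 2.28 = 604.8 × 2.28 = 1379.
FS_overturning = M_r/M_o = 1379/687.3 = 2.006.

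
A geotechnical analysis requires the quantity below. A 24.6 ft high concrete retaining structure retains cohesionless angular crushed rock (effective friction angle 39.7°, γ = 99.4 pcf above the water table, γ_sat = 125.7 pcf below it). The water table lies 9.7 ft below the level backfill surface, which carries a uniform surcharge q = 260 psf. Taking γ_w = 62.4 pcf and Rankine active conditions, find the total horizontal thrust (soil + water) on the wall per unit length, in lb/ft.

14100 lb/ft

K_a = tan²(45° − φ/2) = 0.2204.
γ' = 125.7 − 62.4 = 63.30 pcf. h₂ = H − d_w = 14.9 ft.
σ'_h: at surface K_a·q = 57.31; at WT K_a(q+γd_w) = 269.8; at base K_a(q+γd_w+γ'h₂) = 477.7 psf.
P₁ = ½(57.31+269.8)×9.7 = 1587; P₂ = ½(269.8+477.7)×14.9 = 5570; P_w = ½γ_w h₂² = 6927.
Total = 1587+5570+6927 = 14080 lb/ft.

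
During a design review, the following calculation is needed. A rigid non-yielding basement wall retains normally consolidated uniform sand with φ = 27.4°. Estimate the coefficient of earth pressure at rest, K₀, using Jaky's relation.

K₀ = 1 − sin φ' = 1 − sin 27.4° = 0.5398.

0.540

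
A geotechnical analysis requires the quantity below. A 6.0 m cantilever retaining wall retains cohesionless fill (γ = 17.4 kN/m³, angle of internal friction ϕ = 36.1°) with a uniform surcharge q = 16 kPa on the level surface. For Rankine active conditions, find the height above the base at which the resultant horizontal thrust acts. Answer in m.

K_a = 0.2585.
Triangular part P₁ = ½K_aγH² = 80.96 at H/3 = 2.000 m; rectangular part P₂ = K_a q H = 24.82 at H/2 = 3.000 m.
ȳ = (P₁·2.000 + P₂·3.000)/(P₁+P₂) = 2.235 m.

2.23 m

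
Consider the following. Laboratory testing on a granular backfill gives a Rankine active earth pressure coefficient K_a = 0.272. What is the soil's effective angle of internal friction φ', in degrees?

34.9°

K_a = tan²(45° − φ/2) ⇒ 45° − φ/2 = arctan(√0.272) = 27.54°.
φ = 2(45° − 27.54°) = 34.91°.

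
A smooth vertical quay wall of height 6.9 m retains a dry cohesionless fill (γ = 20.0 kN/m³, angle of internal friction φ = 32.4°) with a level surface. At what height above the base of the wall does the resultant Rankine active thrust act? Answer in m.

K_a = 0.3022.
The pressure distribution is triangular, so the resultant acts at H/3 above the base = 6.9/3 = 2.300 m.

2.30 m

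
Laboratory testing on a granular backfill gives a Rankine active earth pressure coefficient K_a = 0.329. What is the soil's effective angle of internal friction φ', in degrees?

K_a = tan²(45° − φ/2) ⇒ 45° − φ/2 = arctan(√0.329) = 29.84°.
φ = 2(45° − 29.84°) = 30.32°.

30.3°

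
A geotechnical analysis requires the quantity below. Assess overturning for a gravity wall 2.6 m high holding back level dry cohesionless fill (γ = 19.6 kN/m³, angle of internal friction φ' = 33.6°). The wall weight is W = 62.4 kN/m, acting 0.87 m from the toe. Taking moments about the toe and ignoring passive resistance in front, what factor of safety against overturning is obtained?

3.29

K_a = tan²(45° − 33.6°/2) = 0.2875.
P_a = ½K_aγH² = 0.5×0.2875×19.6×2.6² = 19.05 kN/m, acting at H/3 = 0.8667 m above the base.
Overturning moment M_o = P_a × H/3 = 19.05 × 0.8667 = 16.51.
Resisting moment M_r = W × 0.87 = 62.4 × 0.87 = 54.29.
FS_overturning = M_r/M_o = 54.29/16.51 = 3.289.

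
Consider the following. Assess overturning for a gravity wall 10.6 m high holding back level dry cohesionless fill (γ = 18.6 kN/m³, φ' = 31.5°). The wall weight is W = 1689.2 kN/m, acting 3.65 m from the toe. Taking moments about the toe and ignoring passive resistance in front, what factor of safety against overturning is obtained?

K_a = tan²(45° − 31.5°/2) = 0.3136.
P_a = ½K_aγH² = 0.5×0.3136×18.6×10.6² = 327.7 kN/m, acting at H/3 = 3.533 m above the base.
Overturning moment M_o = P_a × H/3 = 327.7 × 3.533 = 1158.
Resisting moment M_r = W × 3.65 = 1689.2 × 3.65 = 6166.
FS_overturning = M_r/M_o = 6166/1158 = 5.324.

5.32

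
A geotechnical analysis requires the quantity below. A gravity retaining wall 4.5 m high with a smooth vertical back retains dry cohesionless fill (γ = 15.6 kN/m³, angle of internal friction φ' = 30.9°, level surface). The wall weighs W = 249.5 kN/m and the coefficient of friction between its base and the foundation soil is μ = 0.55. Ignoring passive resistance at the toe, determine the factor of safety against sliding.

2.70

K_a = tan²(45° − 30.9°/2) = 0.3214.
P_a = ½K_aγH² = 0.5×0.3214×15.6×4.5² = 50.77 kN/m, acting at H/3 = 1.500 m above the base.
FS_sliding = μW / P_a = 0.55×249.5 / 50.77 = 2.703.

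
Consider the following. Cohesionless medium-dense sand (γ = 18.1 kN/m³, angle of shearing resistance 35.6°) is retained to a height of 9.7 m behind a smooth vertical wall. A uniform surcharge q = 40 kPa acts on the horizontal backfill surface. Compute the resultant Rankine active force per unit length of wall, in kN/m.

327 kN/m

K_a = tan²(45° − φ/2) = 0.2641.
Soil triangle: ½ K_a γ H² = 0.5×0.2641×18.1×9.7² = 224.9 kN/m.
Surcharge rectangle: K_a q H = 0.2641×40×9.7 = 102.5 kN/m.
Total = 224.9 + 102.5 = 327.4 kN/m.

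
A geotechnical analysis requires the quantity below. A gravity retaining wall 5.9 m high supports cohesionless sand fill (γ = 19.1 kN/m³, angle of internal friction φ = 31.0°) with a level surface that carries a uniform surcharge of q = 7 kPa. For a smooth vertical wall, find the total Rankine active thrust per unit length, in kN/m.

K_a = tan²(45° − φ/2) = 0.3201.
Soil triangle: ½ K_a γ H² = 0.5×0.3201×19.1×5.9² = 106.4 kN/m.
Surcharge rectangle: K_a q H = 0.3201×7×5.9 = 13.22 kN/m.
Total = 106.4 + 13.22 = 119.6 kN/m.

120 kN/m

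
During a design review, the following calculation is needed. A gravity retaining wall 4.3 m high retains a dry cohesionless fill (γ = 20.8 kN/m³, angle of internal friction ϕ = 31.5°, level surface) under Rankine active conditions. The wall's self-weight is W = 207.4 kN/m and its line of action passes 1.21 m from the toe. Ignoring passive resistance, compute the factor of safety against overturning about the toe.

K_a = tan²(45° − 31.5°/2) = 0.3136.
P_a = ½K_aγH² = 0.5×0.3136×20.8×4.3² = 60.31 kN/m, acting at H/3 = 1.433 m above the base.
Overturning moment M_o = P_a × H/3 = 60.31 × 1.433 = 86.44.
Resisting moment M_r = W × 1.21 = 207.4 × 1.21 = 251.0.
FS_overturning = M_r/M_o = 251.0/86.44 = 2.903.

2.90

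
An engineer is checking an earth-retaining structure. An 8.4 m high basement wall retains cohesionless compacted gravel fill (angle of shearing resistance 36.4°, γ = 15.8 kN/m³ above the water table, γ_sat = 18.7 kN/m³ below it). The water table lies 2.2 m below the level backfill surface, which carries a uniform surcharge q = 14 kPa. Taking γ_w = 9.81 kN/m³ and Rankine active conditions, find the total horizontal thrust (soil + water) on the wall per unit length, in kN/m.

K_a = tan²(45° − φ/2) = 0.2552.
γ' = 18.7 − 9.81 = 8.890 kN/m³. h₂ = H − d_w = 6.2 m.
σ'_h: at surface K_a·q = 3.572; at WT K_a(q+γd_w) = 12.44; at base K_a(q+γd_w+γ'h₂) = 26.51 kPa.
P₁ = ½(3.572+12.44)×2.2 = 17.62; P₂ = ½(12.44+26.51)×6.2 = 120.7; P_w = ½γ_w h₂² = 188.5.
Total = 17.62+120.7+188.5 = 326.9 kN/m.

327 kN/m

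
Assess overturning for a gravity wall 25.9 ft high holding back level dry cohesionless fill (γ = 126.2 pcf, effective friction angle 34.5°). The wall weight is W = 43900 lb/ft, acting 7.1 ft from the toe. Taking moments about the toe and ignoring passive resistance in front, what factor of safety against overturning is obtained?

K_a = tan²(45° − 34.5°/2) = 0.2768.
P_a = ½K_aγH² = 0.5×0.2768×126.2×25.9² = 11720 lb/ft, acting at H/3 = 8.633 ft above the base.
Overturning moment M_o = P_a × H/3 = 11720 × 8.633 = 101200.
Resisting moment M_r = W × 7.1 = 43900 × 7.1 = 311700.
FS_overturning = M_r/M_o = 311700/101200 = 3.081.

3.08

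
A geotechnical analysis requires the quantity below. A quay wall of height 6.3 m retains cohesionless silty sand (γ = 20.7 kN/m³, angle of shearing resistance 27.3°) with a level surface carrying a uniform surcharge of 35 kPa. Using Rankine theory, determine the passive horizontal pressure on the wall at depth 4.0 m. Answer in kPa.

317 kPa

K_p = (1 + sin φ)/(1 − sin φ) = 2.694.
σ_v = γz + q = 20.7 × 4.0 + 35 = 117.8 kPa.
σ_h = K_p σ_v = 2.694 × 117.8 = 317.4 kPa.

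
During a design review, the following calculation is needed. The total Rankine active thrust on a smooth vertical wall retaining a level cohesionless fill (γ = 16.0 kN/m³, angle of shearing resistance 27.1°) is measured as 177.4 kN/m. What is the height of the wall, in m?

K_a = 0.3741. P_a = ½ K_a γ H² ⇒ H = √(2P_a/(K_a γ)).
H = √(2×177.4/(0.3741×16.0)) = 7.700 m.

7.70 m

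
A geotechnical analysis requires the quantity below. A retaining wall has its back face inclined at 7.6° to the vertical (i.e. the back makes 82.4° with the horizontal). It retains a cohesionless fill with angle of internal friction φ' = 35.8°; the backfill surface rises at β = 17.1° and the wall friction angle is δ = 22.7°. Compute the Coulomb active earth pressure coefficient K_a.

0.373

K_a = sin²(α+φ) / [sin²α · sin(α−δ) · (1 + √{sin(φ+δ)sin(φ−β) / (sin(α−δ)sin(α+β))})²].
With α = 82.4°, φ = 35.8°, δ = 22.7°, β = 17.1°: K_a = 0.3731.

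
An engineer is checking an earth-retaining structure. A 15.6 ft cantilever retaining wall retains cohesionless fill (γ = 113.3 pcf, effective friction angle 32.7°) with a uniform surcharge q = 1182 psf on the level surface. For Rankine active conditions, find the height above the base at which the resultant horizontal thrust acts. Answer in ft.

6.69 ft

K_a = 0.2985.
Triangular part P₁ = ½K_aγH² = 4115 at H/3 = 5.200 ft; rectangular part P₂ = K_a q H = 5504 at H/2 = 7.800 ft.
ȳ = (P₁·5.200 + P₂·7.800)/(P₁+P₂) = 6.688 ft.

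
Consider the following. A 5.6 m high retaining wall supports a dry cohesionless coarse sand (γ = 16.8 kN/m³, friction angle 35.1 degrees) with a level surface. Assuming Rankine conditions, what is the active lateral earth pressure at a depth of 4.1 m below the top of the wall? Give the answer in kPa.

K_a = (1 − sin φ)/(1 + sin φ) = 0.2698.
σ_h = K_a γ z = 0.2698 × 16.8 × 4.1 = 18.59 kPa.

18.6 kPa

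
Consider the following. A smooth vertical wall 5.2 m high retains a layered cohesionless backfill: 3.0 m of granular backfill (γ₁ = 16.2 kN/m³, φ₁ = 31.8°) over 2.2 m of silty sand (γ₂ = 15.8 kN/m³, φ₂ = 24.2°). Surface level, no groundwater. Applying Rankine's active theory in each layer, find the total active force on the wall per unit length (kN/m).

83.3 kN/m

K_a1 = tan²(45°−31.8°/2) = 0.3098; K_a2 = tan²(45°−24.2°/2) = 0.4185.
Layer 1: σ at base = K_a1 γ₁ h₁ = 15.06 kPa; P₁ = ½×15.06×3.0 = 22.58.
Layer 2: σ_v at top = γ₁h₁ = 48.60; σ_h top = K_a2×48.60 = 20.34; σ_h base = K_a2×(48.60+15.8×2.2) = 34.89.
P₂ = ½(20.34+34.89)×2.2 = 60.75. Total P_a = 22.58+60.75 = 83.33 kN/m.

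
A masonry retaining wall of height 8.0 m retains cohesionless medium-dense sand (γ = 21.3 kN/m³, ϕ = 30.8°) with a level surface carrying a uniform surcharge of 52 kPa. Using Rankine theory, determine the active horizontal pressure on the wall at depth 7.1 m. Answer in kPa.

K_a = (1 − sin φ)/(1 + sin φ) = 0.3227.
σ_v = γz + q = 21.3 × 7.1 + 52 = 203.2 kPa.
σ_h = K_a σ_v = 0.3227 × 203.2 = 65.59 kPa.

65.6 kPa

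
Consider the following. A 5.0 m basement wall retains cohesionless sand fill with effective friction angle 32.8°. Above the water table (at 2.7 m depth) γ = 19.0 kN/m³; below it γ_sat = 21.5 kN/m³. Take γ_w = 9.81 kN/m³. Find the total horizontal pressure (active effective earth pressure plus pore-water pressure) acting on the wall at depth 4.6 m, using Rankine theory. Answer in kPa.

K_a = (1 − sin φ)/(1 + sin φ) = 0.2973.
γ' = 21.5 − 9.81 = 11.69 kN/m³.
Effective vertical stress at 4.6 m: σ'_v = 19.0×2.7 + 11.69×1.90 = 73.51 kPa.
σ'_h = K_a σ'_v = 0.2973 × 73.51 = 21.85 kPa; u = γ_w × 1.90 = 18.64 kPa.
Total σ_h = 21.85 + 18.64 = 40.49 kPa.

40.5 kPa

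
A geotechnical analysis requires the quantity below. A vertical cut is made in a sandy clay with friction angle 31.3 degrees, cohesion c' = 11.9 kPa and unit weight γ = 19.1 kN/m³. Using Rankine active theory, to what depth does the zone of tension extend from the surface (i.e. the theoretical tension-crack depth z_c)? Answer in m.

K_a = tan²(45° − 31.3°/2) = 0.3162; √K_a = 0.5623.
The active pressure is zero where K_a γ z = 2c√K_a, so z_c = 2c/(γ√K_a) = 2×11.9/(19.1×0.5623) = 2.216 m.

2.22 m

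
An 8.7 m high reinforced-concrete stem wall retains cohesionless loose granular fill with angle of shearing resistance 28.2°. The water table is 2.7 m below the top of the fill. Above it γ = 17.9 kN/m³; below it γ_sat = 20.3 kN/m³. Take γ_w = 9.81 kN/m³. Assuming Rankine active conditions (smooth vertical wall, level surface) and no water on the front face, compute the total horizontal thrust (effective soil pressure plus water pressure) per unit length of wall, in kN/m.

371 kN/m

K_a = tan²(45° − φ/2) = 0.3582.
γ' = 20.3 − 9.81 = 10.49 kN/m³. Depth below WT = 6.0 m.
σ'_h at WT = K_a γ d_w = 17.31 kPa; at base = 17.31 + K_a γ' × 6.0 = 39.86 kPa.
P₁ (0–2.7 m) = ½×17.31×2.7 = 23.37. P₂ (2.7–8.7 m) = ½(17.31+39.86)×6.0 = 171.5.
P_w = ½ γ_w h₂² = 0.5×9.81×6.0² = 176.6. Total = 23.37+171.5+176.6 = 371.5 kN/m.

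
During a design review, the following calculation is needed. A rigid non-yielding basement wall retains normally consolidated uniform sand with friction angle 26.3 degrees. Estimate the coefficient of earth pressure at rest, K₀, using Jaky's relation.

0.557

K₀ = 1 − sin φ' = 1 − sin 26.3° = 0.5569.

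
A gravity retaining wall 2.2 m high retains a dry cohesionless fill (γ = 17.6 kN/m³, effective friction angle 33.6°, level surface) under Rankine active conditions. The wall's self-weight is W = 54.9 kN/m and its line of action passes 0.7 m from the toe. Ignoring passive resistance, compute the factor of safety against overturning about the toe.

K_a = tan²(45° − 33.6°/2) = 0.2875.
P_a = ½K_aγH² = 0.5×0.2875×17.6×2.2² = 12.25 kN/m, acting at H/3 = 0.7333 m above the base.
Overturning moment M_o = P_a × H/3 = 12.25 × 0.7333 = 8.980.
Resisting moment M_r = W × 0.7 = 54.9 × 0.7 = 38.43.
FS_overturning = M_r/M_o = 38.43/8.980 = 4.280.

4.28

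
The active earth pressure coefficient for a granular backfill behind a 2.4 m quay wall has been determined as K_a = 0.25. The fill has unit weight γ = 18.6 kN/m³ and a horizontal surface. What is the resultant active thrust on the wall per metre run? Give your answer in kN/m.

P = ½ K_a γ H² = 0.5 × 0.25 × 18.6 × 2.4² = 13.39 kN/m.

13.4 kN/m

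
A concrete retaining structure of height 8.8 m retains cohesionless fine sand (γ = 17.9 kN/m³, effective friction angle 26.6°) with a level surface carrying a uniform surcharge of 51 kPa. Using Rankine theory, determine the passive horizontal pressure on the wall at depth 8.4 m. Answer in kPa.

528 kPa

K_p = (1 + sin φ)/(1 − sin φ) = 2.622.
σ_v = γz + q = 17.9 × 8.4 + 51 = 201.4 kPa.
σ_h = K_p σ_v = 2.622 × 201.4 = 527.9 kPa.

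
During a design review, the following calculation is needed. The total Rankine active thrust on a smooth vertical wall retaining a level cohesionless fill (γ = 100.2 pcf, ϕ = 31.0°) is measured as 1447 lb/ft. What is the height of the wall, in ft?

9.50 ft

K_a = 0.3201. P_a = ½ K_a γ H² ⇒ H = √(2P_a/(K_a γ)).
H = √(2×1447/(0.3201×100.2)) = 9.499 ft.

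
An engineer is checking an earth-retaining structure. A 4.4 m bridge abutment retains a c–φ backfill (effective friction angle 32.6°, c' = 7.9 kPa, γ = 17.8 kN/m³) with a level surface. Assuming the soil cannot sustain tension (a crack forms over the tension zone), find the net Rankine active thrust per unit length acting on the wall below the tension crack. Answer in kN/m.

20.6 kN/m

K_a = 0.2997; √K_a = 0.5475.
Tension-crack depth z_c = 2c/(γ√K_a) = 2×7.9/(17.8×0.5475) = 1.621 m.
σ_a at base = K_a γ H − 2c√K_a = 0.2997×17.8×4.4 − 2×7.9×0.5475 = 14.83 kPa.
P_a = ½ × 14.83 × (H − z_c) = 0.5×14.83×2.779 = 20.60 kN/m.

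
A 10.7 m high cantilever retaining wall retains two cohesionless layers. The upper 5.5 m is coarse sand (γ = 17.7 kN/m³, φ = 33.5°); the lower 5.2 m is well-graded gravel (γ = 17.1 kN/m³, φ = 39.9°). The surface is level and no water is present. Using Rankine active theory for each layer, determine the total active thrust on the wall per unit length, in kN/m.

238 kN/m

K_a1 = tan²(45°−33.5°/2) = 0.2887; K_a2 = tan²(45°−39.9°/2) = 0.2184.
Layer 1: σ at base = K_a1 γ₁ h₁ = 28.11 kPa; P₁ = ½×28.11×5.5 = 77.29.
Layer 2: σ_v at top = γ₁h₁ = 97.35; σ_h top = K_a2×97.35 = 21.26; σ_h base = K_a2×(97.35+17.1×5.2) = 40.69.
P₂ = ½(21.26+40.69)×5.2 = 161.1. Total P_a = 77.29+161.1 = 238.4 kN/m.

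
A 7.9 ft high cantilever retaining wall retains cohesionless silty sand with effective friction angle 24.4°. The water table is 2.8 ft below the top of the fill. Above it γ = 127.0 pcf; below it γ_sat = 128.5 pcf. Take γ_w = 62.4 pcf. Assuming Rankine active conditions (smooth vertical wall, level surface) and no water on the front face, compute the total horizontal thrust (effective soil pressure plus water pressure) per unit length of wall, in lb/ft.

K_a = tan²(45° − φ/2) = 0.4153.
γ' = 128.5 − 62.4 = 66.10 pcf. Depth below WT = 5.1 ft.
σ'_h at WT = K_a γ d_w = 147.7 psf; at base = 147.7 + K_a γ' × 5.1 = 287.7 psf.
P₁ (0–2.8 ft) = ½×147.7×2.8 = 206.8. P₂ (2.8–7.9 ft) = ½(147.7+287.7)×5.1 = 1110.
P_w = ½ γ_w h₂² = 0.5×62.4×5.1² = 811.5. Total = 206.8+1110+811.5 = 2129 lb/ft.

2130 lb/ft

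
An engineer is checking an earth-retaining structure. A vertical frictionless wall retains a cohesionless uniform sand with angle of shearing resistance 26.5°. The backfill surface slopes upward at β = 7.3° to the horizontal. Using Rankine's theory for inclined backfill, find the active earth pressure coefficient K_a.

K_a = cos β · (cos β − √(cos²β − cos²φ)) / (cos β + √(cos²β − cos²φ)).
cos β = 0.9919, cos φ = 0.8949, √(cos²β − cos²φ) = 0.4277.
K_a = 0.9919 × (0.9919 − 0.4277)/(0.9919 + 0.4277) = 0.3942.

0.394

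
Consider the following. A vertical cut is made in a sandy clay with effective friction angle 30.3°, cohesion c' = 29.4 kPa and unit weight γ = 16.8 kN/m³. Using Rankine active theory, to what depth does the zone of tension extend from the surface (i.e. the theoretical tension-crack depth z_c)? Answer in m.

6.10 m

K_a = tan²(45° − 30.3°/2) = 0.3293; √K_a = 0.5739.
The active pressure is zero where K_a γ z = 2c√K_a, so z_c = 2c/(γ√K_a) = 2×29.4/(16.8×0.5739) = 6.099 m.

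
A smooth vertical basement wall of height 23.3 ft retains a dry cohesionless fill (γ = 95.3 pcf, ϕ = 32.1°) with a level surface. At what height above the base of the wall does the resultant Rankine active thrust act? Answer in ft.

K_a = 0.3060.
The pressure distribution is triangular, so the resultant acts at H/3 above the base = 23.3/3 = 7.767 ft.

7.77 ft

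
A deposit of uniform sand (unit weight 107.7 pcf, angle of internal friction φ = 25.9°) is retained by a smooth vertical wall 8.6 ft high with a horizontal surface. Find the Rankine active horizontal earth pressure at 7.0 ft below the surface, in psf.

296 psf

K_a = (1 − sin φ)/(1 + sin φ) = 0.3920.
σ_h = K_a γ z = 0.3920 × 107.7 × 7.0 = 295.5 psf.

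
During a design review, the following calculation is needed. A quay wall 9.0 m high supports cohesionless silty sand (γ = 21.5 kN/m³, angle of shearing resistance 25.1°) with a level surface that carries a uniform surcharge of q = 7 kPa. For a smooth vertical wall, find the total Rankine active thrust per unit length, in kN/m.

K_a = tan²(45° − φ/2) = 0.4043.
Soil triangle: ½ K_a γ H² = 0.5×0.4043×21.5×9.0² = 352.0 kN/m.
Surcharge rectangle: K_a q H = 0.4043×7×9.0 = 25.47 kN/m.
Total = 352.0 + 25.47 = 377.5 kN/m.

378 kN/m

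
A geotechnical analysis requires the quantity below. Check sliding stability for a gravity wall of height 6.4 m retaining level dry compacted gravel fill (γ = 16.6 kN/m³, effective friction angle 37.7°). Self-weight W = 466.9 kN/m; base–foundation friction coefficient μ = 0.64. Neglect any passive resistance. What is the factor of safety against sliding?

K_a = tan²(45° − 37.7°/2) = 0.2411.
P_a = ½K_aγH² = 0.5×0.2411×16.6×6.4² = 81.95 kN/m, acting at H/3 = 2.133 m above the base.
FS_sliding = μW / P_a = 0.64×466.9 / 81.95 = 3.646.

3.65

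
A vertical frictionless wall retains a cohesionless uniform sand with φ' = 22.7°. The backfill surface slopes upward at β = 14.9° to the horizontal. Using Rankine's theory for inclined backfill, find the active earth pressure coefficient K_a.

0.523

K_a = cos β · (cos β − √(cos²β − cos²φ)) / (cos β + √(cos²β − cos²φ)).
cos β = 0.9664, cos φ = 0.9225, √(cos²β − cos²φ) = 0.2878.
K_a = 0.9664 × (0.9664 − 0.2878)/(0.9664 + 0.2878) = 0.5229.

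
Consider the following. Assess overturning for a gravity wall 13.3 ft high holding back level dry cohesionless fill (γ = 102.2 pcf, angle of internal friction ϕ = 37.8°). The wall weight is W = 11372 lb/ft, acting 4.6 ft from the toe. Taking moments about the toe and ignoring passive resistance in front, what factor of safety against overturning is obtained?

5.44

K_a = tan²(45° − 37.8°/2) = 0.2400.
P_a = ½K_aγH² = 0.5×0.2400×102.2×13.3² = 2169 lb/ft, acting at H/3 = 4.433 ft above the base.
Overturning moment M_o = P_a × H/3 = 2169 × 4.433 = 9617.
Resisting moment M_r = W × 4.6 = 11372 × 4.6 = 52310.
FS_overturning = M_r/M_o = 52310/9617 = 5.439.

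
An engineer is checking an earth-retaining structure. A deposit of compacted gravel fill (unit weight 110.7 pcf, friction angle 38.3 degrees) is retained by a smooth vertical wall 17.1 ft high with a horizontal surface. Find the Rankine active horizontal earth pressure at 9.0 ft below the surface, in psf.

K_a = (1 − sin φ)/(1 + sin φ) = 0.2347.
σ_h = K_a γ z = 0.2347 × 110.7 × 9.0 = 233.9 psf.

234 psf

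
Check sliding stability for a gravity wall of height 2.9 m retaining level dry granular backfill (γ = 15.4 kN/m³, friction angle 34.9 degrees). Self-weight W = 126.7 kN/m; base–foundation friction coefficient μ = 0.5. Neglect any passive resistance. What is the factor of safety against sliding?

K_a = tan²(45° − 34.9°/2) = 0.2721.
P_a = ½K_aγH² = 0.5×0.2721×15.4×2.9² = 17.62 kN/m, acting at H/3 = 0.9667 m above the base.
FS_sliding = μW / P_a = 0.5×126.7 / 17.62 = 3.595.

3.59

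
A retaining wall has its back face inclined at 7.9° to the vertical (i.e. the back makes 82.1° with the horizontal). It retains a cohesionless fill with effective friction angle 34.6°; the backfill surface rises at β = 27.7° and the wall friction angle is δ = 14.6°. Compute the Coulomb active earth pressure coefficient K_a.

0.503

K_a = sin²(α+φ) / [sin²α · sin(α−δ) · (1 + √{sin(φ+δ)sin(φ−β) / (sin(α−δ)sin(α+β))})²].
With α = 82.1°, φ = 34.6°, δ = 14.6°, β = 27.7°: K_a = 0.5027.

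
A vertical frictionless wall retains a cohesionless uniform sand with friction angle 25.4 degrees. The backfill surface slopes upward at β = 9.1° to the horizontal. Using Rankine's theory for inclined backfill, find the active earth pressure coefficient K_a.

0.419

K_a = cos β · (cos β − √(cos²β − cos²φ)) / (cos β + √(cos²β − cos²φ)).
cos β = 0.9874, cos φ = 0.9033, √(cos²β − cos²φ) = 0.3987.
K_a = 0.9874 × (0.9874 − 0.3987)/(0.9874 + 0.3987) = 0.4194.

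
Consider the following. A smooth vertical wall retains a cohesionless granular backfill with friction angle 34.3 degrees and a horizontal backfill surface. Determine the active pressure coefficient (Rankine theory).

0.279

K_a = tan²(45° − φ/2) = tan²(27.85°) = 0.2792.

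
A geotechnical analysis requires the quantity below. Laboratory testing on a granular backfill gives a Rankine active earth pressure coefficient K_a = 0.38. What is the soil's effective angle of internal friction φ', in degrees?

26.7°

K_a = tan²(45° − φ/2) ⇒ 45° − φ/2 = arctan(√0.38) = 31.65°.
φ = 2(45° − 31.65°) = 26.70°.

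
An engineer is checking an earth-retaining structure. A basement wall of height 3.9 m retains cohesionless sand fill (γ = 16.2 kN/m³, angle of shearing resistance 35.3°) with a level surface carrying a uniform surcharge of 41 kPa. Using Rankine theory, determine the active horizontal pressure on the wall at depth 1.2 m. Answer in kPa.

K_a = (1 − sin φ)/(1 + sin φ) = 0.2675.
σ_v = γz + q = 16.2 × 1.2 + 41 = 60.44 kPa.
σ_h = K_a σ_v = 0.2675 × 60.44 = 16.17 kPa.

16.2 kPa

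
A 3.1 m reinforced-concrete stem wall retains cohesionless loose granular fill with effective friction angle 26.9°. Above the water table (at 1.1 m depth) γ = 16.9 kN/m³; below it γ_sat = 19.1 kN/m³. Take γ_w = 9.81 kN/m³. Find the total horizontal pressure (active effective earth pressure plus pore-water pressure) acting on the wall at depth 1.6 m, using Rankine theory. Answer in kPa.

K_a = (1 − sin φ)/(1 + sin φ) = 0.3770.
γ' = 19.1 − 9.81 = 9.290 kN/m³.
Effective vertical stress at 1.6 m: σ'_v = 16.9×1.1 + 9.290×0.500 = 23.23 kPa.
σ'_h = K_a σ'_v = 0.3770 × 23.23 = 8.760 kPa; u = γ_w × 0.500 = 4.905 kPa.
Total σ_h = 8.760 + 4.905 = 13.66 kPa.

13.7 kPa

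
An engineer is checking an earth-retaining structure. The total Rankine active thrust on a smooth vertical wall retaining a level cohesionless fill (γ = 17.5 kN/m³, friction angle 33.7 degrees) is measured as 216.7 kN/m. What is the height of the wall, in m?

9.30 m

K_a = 0.2863. P_a = ½ K_a γ H² ⇒ H = √(2P_a/(K_a γ)).
H = √(2×216.7/(0.2863×17.5)) = 9.301 m.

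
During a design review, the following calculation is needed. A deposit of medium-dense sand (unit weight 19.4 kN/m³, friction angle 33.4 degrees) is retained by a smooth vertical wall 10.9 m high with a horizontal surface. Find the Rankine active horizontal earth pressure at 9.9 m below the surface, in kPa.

K_a = (1 − sin φ)/(1 + sin φ) = 0.2899.
σ_h = K_a γ z = 0.2899 × 19.4 × 9.9 = 55.68 kPa.

55.7 kPa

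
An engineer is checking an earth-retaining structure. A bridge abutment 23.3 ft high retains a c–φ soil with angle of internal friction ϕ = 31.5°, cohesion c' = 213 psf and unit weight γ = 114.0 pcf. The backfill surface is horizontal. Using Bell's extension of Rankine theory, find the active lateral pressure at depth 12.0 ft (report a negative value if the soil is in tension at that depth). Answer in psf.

190 psf

K_a = (1 − sin φ)/(1 + sin φ) = 0.3136.
σ_a = K_a γ z − 2c√K_a = 0.3136×114.0×12.0 − 2×213×0.5600 = 190.5 psf.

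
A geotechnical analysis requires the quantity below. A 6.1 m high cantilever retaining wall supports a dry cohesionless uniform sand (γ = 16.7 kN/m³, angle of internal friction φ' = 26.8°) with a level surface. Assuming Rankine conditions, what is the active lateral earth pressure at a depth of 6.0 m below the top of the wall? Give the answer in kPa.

37.9 kPa

K_a = (1 − sin φ)/(1 + sin φ) = 0.3785.
σ_h = K_a γ z = 0.3785 × 16.7 × 6.0 = 37.92 kPa.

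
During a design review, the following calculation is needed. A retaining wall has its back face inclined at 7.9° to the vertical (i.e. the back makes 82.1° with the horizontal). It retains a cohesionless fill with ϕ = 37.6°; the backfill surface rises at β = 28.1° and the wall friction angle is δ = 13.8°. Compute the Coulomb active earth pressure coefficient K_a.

0.432

K_a = sin²(α+φ) / [sin²α · sin(α−δ) · (1 + √{sin(φ+δ)sin(φ−β) / (sin(α−δ)sin(α+β))})²].
With α = 82.1°, φ = 37.6°, δ = 13.8°, β = 28.1°: K_a = 0.4317.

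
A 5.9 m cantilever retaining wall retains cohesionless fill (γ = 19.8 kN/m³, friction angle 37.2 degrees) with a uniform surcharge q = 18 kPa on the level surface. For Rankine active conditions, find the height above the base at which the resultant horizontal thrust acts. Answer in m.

K_a = 0.2464.
Triangular part P₁ = ½K_aγH² = 84.92 at H/3 = 1.967 m; rectangular part P₂ = K_a q H = 26.17 at H/2 = 2.950 m.
ȳ = (P₁·1.967 + P₂·2.950)/(P₁+P₂) = 2.198 m.

2.20 m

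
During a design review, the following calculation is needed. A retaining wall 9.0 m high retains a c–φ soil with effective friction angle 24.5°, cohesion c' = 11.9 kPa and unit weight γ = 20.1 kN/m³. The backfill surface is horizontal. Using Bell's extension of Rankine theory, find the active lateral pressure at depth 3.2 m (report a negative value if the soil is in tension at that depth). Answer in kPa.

K_a = (1 − sin φ)/(1 + sin φ) = 0.4137.
σ_a = K_a γ z − 2c√K_a = 0.4137×20.1×3.2 − 2×11.9×0.6432 = 11.30 kPa.

11.3 kPa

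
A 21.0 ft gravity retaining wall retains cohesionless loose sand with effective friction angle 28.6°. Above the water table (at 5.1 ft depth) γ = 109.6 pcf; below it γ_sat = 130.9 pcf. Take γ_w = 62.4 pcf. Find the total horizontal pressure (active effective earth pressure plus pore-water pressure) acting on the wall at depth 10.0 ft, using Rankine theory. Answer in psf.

621 psf

K_a = (1 − sin φ)/(1 + sin φ) = 0.3525.
γ' = 130.9 − 62.4 = 68.50 pcf.
Effective vertical stress at 10.0 ft: σ'_v = 109.6×5.1 + 68.50×4.90 = 894.6 psf.
σ'_h = K_a σ'_v = 0.3525 × 894.6 = 315.4 psf; u = γ_w × 4.90 = 305.8 psf.
Total σ_h = 315.4 + 305.8 = 621.2 psf.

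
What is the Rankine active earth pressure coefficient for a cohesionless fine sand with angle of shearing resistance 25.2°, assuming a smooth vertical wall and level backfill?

K_a = tan²(45° − φ/2) = tan²(32.40°) = 0.4027.

0.403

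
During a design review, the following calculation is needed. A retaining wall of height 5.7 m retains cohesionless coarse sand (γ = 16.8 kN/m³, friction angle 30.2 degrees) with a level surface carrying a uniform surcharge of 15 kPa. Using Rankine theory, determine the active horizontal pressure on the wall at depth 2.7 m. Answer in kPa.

K_a = (1 − sin φ)/(1 + sin φ) = 0.3307.
σ_v = γz + q = 16.8 × 2.7 + 15 = 60.36 kPa.
σ_h = K_a σ_v = 0.3307 × 60.36 = 19.96 kPa.

20.0 kPa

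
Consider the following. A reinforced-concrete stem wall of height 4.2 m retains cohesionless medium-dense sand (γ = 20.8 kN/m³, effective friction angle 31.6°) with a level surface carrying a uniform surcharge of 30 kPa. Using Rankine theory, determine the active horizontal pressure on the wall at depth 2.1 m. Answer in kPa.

K_a = (1 − sin φ)/(1 + sin φ) = 0.3123.
σ_v = γz + q = 20.8 × 2.1 + 30 = 73.68 kPa.
σ_h = K_a σ_v = 0.3123 × 73.68 = 23.01 kPa.

23.0 kPa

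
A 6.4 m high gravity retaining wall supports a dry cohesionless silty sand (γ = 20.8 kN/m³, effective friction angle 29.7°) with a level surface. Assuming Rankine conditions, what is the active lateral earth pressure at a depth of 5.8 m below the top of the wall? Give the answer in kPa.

40.7 kPa

K_a = (1 − sin φ)/(1 + sin φ) = 0.3374.
σ_h = K_a γ z = 0.3374 × 20.8 × 5.8 = 40.70 kPa.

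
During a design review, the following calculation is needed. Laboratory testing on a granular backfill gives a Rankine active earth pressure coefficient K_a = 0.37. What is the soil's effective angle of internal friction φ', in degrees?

K_a = tan²(45° − φ/2) ⇒ 45° − φ/2 = arctan(√0.37) = 31.31°.
φ = 2(45° − 31.31°) = 27.38°.

27.4°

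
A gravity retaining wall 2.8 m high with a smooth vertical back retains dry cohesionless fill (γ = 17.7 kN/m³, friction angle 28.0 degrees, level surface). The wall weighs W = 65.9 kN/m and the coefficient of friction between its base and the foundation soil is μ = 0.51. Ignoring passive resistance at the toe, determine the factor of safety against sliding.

1.34

K_a = tan²(45° − 28.0°/2) = 0.3610.
P_a = ½K_aγH² = 0.5×0.3610×17.7×2.8² = 25.05 kN/m, acting at H/3 = 0.9333 m above the base.
FS_sliding = μW / P_a = 0.51×65.9 / 25.05 = 1.342.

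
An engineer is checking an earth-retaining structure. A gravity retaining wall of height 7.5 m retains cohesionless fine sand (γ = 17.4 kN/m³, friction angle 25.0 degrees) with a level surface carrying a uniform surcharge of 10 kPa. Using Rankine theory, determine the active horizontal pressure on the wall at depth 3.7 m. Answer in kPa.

K_a = (1 − sin φ)/(1 + sin φ) = 0.4059.
σ_v = γz + q = 17.4 × 3.7 + 10 = 74.38 kPa.
σ_h = K_a σ_v = 0.4059 × 74.38 = 30.19 kPa.

30.2 kPa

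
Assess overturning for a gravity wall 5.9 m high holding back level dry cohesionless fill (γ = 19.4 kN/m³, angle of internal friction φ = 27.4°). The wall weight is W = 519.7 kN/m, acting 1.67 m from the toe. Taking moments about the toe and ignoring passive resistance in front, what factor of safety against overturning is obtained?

3.54

K_a = tan²(45° − 27.4°/2) = 0.3697.
P_a = ½K_aγH² = 0.5×0.3697×19.4×5.9² = 124.8 kN/m, acting at H/3 = 1.967 m above the base.
Overturning moment M_o = P_a × H/3 = 124.8 × 1.967 = 245.5.
Resisting moment M_r = W × 1.67 = 519.7 × 1.67 = 867.9.
FS_overturning = M_r/M_o = 867.9/245.5 = 3.535.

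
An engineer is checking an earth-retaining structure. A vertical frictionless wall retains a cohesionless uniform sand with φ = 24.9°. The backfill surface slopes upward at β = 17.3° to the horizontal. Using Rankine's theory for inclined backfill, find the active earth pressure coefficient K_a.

K_a = cos β · (cos β − √(cos²β − cos²φ)) / (cos β + √(cos²β − cos²φ)).
cos β = 0.9548, cos φ = 0.9070, √(cos²β − cos²φ) = 0.2981.
K_a = 0.9548 × (0.9548 − 0.2981)/(0.9548 + 0.2981) = 0.5005.

0.500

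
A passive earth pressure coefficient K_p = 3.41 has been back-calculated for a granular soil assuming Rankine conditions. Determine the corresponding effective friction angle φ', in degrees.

33.1°

K_p = (1+sin φ)/(1−sin φ) ⇒ sin φ = (K_p − 1)/(K_p + 1) = 0.5465.
φ = arcsin(0.5465) = 33.13°.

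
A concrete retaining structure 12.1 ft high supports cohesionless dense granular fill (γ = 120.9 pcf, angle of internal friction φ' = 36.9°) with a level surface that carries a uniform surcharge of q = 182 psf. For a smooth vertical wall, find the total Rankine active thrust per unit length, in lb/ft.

2760 lb/ft

K_a = tan²(45° − φ/2) = 0.2497.
Soil triangle: ½ K_a γ H² = 0.5×0.2497×120.9×12.1² = 2210 lb/ft.
Surcharge rectangle: K_a q H = 0.2497×182×12.1 = 549.8 lb/ft.
Total = 2210 + 549.8 = 2760 lb/ft.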